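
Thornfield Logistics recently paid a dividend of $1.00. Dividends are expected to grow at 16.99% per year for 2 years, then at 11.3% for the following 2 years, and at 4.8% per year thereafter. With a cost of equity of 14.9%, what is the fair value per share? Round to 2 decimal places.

$14.13

Three-stage DDM. Project D₁…D_4; terminal Gordon value at t=4 with g = 0.048; discount at r = 0.149.
D_1 = 1.1699
D_2 = 1.3687
D_3 = 1.5233
D_4 = 1.6955
TV_4 = 1.7768/(0.149−0.048) = 17.5925
P₀ = Σ Dₜ/(1+r)ᵗ + TV_4/(1+r)^4 = 14.1255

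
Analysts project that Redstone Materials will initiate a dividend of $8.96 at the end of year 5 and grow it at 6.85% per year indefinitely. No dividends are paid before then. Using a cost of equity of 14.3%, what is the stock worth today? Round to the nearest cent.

$70.46

Deferred-dividend DDM. At t=4 the remaining stream is a growing perpetuity with first payment D_5 = 8.96.
V_4 = D_5/(r−g) = 8.96/(0.143−0.0685) = 120.2685
P₀ = V_4/(1+r)^4 = 120.2685/(1+0.143)^4 = 70.4639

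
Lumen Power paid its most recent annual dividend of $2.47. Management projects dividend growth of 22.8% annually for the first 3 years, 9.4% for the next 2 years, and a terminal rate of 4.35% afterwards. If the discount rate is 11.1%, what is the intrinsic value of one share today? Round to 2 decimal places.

Three-stage DDM. Project D₁…D_5; terminal Gordon value at t=5 with g = 0.0435; discount at r = 0.111.
D_1 = 3.0332
D_2 = 3.7247
D_3 = 4.5740
D_4 = 5.0039
D_5 = 5.4743
TV_5 = 5.7124/(0.111−0.0435) = 84.6283
P₀ = Σ Dₜ/(1+r)ᵗ + TV_5/(1+r)^5 = 65.5988

$65.60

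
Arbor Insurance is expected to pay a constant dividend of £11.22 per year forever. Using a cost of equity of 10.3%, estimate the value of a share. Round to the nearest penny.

Zero-growth DDM (perpetuity): P₀ = D/r = 11.22 / 0.103 = 108.9320

£108.93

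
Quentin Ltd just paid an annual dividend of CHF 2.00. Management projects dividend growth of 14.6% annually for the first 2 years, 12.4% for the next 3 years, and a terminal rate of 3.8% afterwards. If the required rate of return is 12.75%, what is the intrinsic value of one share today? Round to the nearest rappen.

CHF 34.00

Three-stage DDM. Project D₁…D_5; terminal Gordon value at t=5 with g = 0.038; discount at r = 0.1275.
D_1 = 2.2920
D_2 = 2.6266
D_3 = 2.9523
D_4 = 3.3184
D_5 = 3.7299
TV_5 = 3.8716/(0.1275−0.038) = 43.2586
P₀ = Σ Dₜ/(1+r)ᵗ + TV_5/(1+r)^5 = 33.9996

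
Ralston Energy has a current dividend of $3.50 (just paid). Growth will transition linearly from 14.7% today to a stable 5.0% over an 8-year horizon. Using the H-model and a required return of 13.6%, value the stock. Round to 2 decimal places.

H-model: P₀ = D₀[(1+g_L) + H(g_S−g_L)]/(r−g_L), with H = 8/2 = 4.
P₀ = 3.50 × [(1+0.05) + 4×(0.147−0.05)] / (0.136−0.05)
   = 3.50 × 1.4380 / 0.086 = 58.5233

$58.52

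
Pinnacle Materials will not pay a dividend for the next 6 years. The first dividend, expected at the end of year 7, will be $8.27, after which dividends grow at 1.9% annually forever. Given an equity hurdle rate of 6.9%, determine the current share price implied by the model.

$110.83

Deferred-dividend DDM. At t=6 the remaining stream is a growing perpetuity with first payment D_7 = 8.27.
V_6 = D_7/(r−g) = 8.27/(0.069−0.019) = 165.4000
P₀ = V_6/(1+r)^6 = 165.4000/(1+0.069)^6 = 110.8330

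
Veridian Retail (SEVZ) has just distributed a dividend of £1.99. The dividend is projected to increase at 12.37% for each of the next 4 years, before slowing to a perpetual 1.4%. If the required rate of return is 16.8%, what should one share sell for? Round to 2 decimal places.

£18.46

Two-stage DDM. Project D₁…D_4 at 0.1237, terminal growth 0.014, discount at r = 0.168.
D_1 = 2.2362
D_2 = 2.5128
D_3 = 2.8236
D_4 = 3.1729
Terminal value at t=4: TV = D_5/(r−g) = 3.2173/(0.168−0.014) = 20.8916
P₀ = 2.2362/(1+0.168)^1 + 2.5128/(1+0.168)^2 + 2.8236/(1+0.168)^3 + 3.1729/(1+0.168)^4 + 20.8916/(1+0.168)^4 = 18.4587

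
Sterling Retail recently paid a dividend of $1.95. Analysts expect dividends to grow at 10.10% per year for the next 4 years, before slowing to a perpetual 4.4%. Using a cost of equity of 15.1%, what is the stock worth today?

Two-stage DDM. Project D₁…D_4 at 0.101, terminal growth 0.044, discount at r = 0.151.
D_1 = 2.1469
D_2 = 2.3638
D_3 = 2.6025
D_4 = 2.8654
Terminal value at t=4: TV = D_5/(r−g) = 2.9915/(0.151−0.044) = 27.9576
P₀ = 2.1469/(1+0.151)^1 + 2.3638/(1+0.151)^2 + 2.6025/(1+0.151)^3 + 2.8654/(1+0.151)^4 + 27.9576/(1+0.151)^4 = 22.9183

$22.92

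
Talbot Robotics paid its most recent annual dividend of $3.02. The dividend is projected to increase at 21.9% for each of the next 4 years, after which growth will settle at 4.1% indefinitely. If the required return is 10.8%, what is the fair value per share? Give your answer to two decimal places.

Two-stage DDM. Project D₁…D_4 at 0.219, terminal growth 0.041, discount at r = 0.108.
D_1 = 3.6814
D_2 = 4.4876
D_3 = 5.4704
D_4 = 6.6684
Terminal value at t=4: TV = D_5/(r−g) = 6.9418/(0.108−0.041) = 103.6091
P₀ = 3.6814/(1+0.108)^1 + 4.4876/(1+0.108)^2 + 5.4704/(1+0.108)^3 + 6.6684/(1+0.108)^4 + 103.6091/(1+0.108)^4 = 84.1686

$84.17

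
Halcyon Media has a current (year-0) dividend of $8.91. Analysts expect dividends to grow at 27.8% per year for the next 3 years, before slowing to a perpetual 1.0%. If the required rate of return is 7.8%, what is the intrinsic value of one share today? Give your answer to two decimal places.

$258.44

Two-stage DDM. Project D₁…D_3 at 0.278, terminal growth 0.01, discount at r = 0.078.
D_1 = 11.3870
D_2 = 14.5526
D_3 = 18.5982
Terminal value at t=3: TV = D_4/(r−g) = 18.7842/(0.078−0.01) = 276.2376
P₀ = 11.3870/(1+0.078)^1 + 14.5526/(1+0.078)^2 + 18.5982/(1+0.078)^3 + 276.2376/(1+0.078)^3 = 258.4411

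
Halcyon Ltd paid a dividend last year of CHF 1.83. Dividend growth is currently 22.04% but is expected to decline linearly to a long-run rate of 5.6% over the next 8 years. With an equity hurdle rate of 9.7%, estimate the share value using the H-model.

H-model: P₀ = D₀[(1+g_L) + H(g_S−g_L)]/(r−g_L), with H = 8/2 = 4.
P₀ = 1.83 × [(1+0.056) + 4×(0.2204−0.056)] / (0.097−0.056)
   = 1.83 × 1.7136 / 0.041 = 76.4851

CHF 76.49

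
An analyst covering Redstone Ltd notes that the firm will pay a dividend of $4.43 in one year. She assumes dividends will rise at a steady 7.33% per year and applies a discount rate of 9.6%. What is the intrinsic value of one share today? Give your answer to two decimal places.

$195.15

Gordon growth model: P₀ = D₁/(r − g), with D₁ = 4.43 given directly.
P₀ = 4.4300 / (0.096 − 0.0733) = 4.4300 / 0.0227 = 195.1542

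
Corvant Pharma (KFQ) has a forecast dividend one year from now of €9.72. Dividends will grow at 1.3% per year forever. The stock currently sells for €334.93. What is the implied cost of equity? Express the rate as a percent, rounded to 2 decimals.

4.20%

Rearranging the constant-growth DDM: r = D₁/P₀ + g.
r = 9.7200 / 334.93 + 0.013 = 0.02902 + 0.013 = 0.04202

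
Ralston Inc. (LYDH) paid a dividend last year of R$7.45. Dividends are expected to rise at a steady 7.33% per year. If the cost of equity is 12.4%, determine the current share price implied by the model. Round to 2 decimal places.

R$157.71

Gordon growth model: P₀ = D₁/(r − g). D₁ = 7.45 × (1 + 0.0733) = 7.9961.
P₀ = 7.9961 / (0.124 − 0.0733) = 7.9961 / 0.0507 = 157.7137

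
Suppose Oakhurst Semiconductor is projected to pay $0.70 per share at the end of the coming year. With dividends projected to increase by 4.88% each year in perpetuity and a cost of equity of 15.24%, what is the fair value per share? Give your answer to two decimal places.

$6.76

Gordon growth model: P₀ = D₁/(r − g), with D₁ = 0.70 given directly.
P₀ = 0.7000 / (0.1524 − 0.0488) = 0.7000 / 0.1036 = 6.7568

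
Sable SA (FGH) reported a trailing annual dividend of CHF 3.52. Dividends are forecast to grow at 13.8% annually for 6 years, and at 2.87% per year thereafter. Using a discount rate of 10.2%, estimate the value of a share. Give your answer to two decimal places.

CHF 83.58

Two-stage DDM. Project D₁…D_6 at 0.138, terminal growth 0.0287, discount at r = 0.102.
D_1 = 4.0058
D_2 = 4.5586
D_3 = 5.1876
D_4 = 5.9035
D_5 = 6.7182
D_6 = 7.6453
Terminal value at t=6: TV = D_7/(r−g) = 7.8648/(0.102−0.0287) = 107.2954
P₀ = 4.0058/(1+0.102)^1 + 4.5586/(1+0.102)^2 + 5.1876/(1+0.102)^3 + 5.9035/(1+0.102)^4 + 6.7182/(1+0.102)^5 + 7.6453/(1+0.102)^6 + 107.2954/(1+0.102)^6 = 83.5796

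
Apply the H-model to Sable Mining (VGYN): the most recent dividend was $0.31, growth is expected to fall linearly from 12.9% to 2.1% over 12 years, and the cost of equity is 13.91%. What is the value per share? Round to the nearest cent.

$4.38

H-model: P₀ = D₀[(1+g_L) + H(g_S−g_L)]/(r−g_L), with H = 12/2 = 6.
P₀ = 0.31 × [(1+0.021) + 6×(0.129−0.021)] / (0.1391−0.021)
   = 0.31 × 1.6690 / 0.1181 = 4.3809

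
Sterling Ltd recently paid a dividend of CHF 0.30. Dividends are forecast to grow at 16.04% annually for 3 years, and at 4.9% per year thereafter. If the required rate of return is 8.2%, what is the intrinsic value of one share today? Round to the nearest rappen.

CHF 12.80

Two-stage DDM. Project D₁…D_3 at 0.1604, terminal growth 0.049, discount at r = 0.082.
D_1 = 0.3481
D_2 = 0.4040
D_3 = 0.4688
Terminal value at t=3: TV = D_4/(r−g) = 0.4917/(0.082−0.049) = 14.9007
P₀ = 0.3481/(1+0.082)^1 + 0.4040/(1+0.082)^2 + 0.4688/(1+0.082)^3 + 14.9007/(1+0.082)^3 = 12.8000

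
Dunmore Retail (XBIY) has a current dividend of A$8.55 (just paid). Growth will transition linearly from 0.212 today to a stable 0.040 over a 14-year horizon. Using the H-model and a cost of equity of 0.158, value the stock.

H-model: P₀ = D₀[(1+g_L) + H(g_S−g_L)]/(r−g_L), with H = 14/2 = 7.
P₀ = 8.55 × [(1+0.04) + 7×(0.212−0.04)] / (0.158−0.04)
   = 8.55 × 2.2440 / 0.118 = 162.5949

A$162.59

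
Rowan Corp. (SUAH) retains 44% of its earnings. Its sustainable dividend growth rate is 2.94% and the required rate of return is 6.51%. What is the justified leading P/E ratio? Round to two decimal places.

Payout ratio b = 1 − 0.44 = 0.56.
Justified leading P/E = b/(r−g) = 0.56/(0.0651−0.0294) = 15.6863

15.69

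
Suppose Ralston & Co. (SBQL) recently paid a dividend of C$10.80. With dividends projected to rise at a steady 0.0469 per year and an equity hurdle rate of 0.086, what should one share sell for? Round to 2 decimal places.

C$289.17

Gordon growth model: P₀ = D₁/(r − g). D₁ = 10.80 × (1 + 0.0469) = 11.3065.
P₀ = 11.3065 / (0.086 − 0.0469) = 11.3065 / 0.0391 = 289.1693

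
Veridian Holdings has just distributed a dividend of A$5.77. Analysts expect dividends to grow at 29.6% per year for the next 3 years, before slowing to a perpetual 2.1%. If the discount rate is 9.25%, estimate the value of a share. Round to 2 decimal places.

A$162.14

Two-stage DDM. Project D₁…D_3 at 0.296, terminal growth 0.021, discount at r = 0.0925.
D_1 = 7.4779
D_2 = 9.6914
D_3 = 12.5600
Terminal value at t=3: TV = D_4/(r−g) = 12.8238/(0.0925−0.021) = 179.3538
P₀ = 7.4779/(1+0.0925)^1 + 9.6914/(1+0.0925)^2 + 12.5600/(1+0.0925)^3 + 179.3538/(1+0.0925)^3 = 162.1422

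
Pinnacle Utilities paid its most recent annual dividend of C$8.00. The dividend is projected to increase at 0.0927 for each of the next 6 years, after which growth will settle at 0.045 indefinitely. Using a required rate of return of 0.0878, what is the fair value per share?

Two-stage DDM. Project D₁…D_6 at 0.0927, terminal growth 0.045, discount at r = 0.0878.
D_1 = 8.7416
D_2 = 9.5519
D_3 = 10.4374
D_4 = 11.4050
D_5 = 12.4622
D_6 = 13.6174
Terminal value at t=6: TV = D_7/(r−g) = 14.2302/(0.0878−0.045) = 332.4820
P₀ = 8.7416/(1+0.0878)^1 + 9.5519/(1+0.0878)^2 + 10.4374/(1+0.0878)^3 + 11.4050/(1+0.0878)^4 + 12.4622/(1+0.0878)^5 + 13.6174/(1+0.0878)^6 + 332.4820/(1+0.0878)^6 = 249.4285

C$249.43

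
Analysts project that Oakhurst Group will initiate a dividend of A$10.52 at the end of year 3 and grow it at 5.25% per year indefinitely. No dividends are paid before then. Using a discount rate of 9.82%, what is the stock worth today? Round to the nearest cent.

A$190.87

Deferred-dividend DDM. At t=2 the remaining stream is a growing perpetuity with first payment D_3 = 10.52.
V_2 = D_3/(r−g) = 10.52/(0.0982−0.0525) = 230.1969
P₀ = V_2/(1+r)^2 = 230.1969/(1+0.0982)^2 = 190.8696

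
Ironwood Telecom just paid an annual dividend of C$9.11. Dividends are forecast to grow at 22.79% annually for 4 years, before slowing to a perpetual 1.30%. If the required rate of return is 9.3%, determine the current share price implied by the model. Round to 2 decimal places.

Two-stage DDM. Project D₁…D_4 at 0.2279, terminal growth 0.013, discount at r = 0.093.
D_1 = 11.1862
D_2 = 13.7355
D_3 = 16.8658
D_4 = 20.7095
Terminal value at t=4: TV = D_5/(r−g) = 20.9788/(0.093−0.013) = 262.2345
P₀ = 11.1862/(1+0.093)^1 + 13.7355/(1+0.093)^2 + 16.8658/(1+0.093)^3 + 20.7095/(1+0.093)^4 + 262.2345/(1+0.093)^4 = 232.9015

C$232.90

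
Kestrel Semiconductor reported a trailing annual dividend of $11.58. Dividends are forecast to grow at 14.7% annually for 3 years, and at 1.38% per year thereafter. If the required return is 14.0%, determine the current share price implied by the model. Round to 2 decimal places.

Two-stage DDM. Project D₁…D_3 at 0.147, terminal growth 0.0138, discount at r = 0.14.
D_1 = 13.2823
D_2 = 15.2348
D_3 = 17.4743
Terminal value at t=3: TV = D_4/(r−g) = 17.7154/(0.14−0.0138) = 140.3756
P₀ = 13.2823/(1+0.14)^1 + 15.2348/(1+0.14)^2 + 17.4743/(1+0.14)^3 + 140.3756/(1+0.14)^3 = 129.9179

$129.92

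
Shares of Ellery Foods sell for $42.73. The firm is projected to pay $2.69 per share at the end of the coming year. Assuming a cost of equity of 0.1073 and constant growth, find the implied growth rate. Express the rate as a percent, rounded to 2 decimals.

From P₀ = D₁/(r − g), the implied growth is g = r − D₁/P₀.
g = 0.1073 − 2.69/42.73 = 0.1073 − 0.06295 = 0.04435

4.43%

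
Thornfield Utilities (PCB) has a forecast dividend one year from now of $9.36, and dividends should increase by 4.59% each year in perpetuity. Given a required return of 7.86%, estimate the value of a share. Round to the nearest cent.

Gordon growth model: P₀ = D₁/(r − g), with D₁ = 9.36 given directly.
P₀ = 9.3600 / (0.0786 − 0.0459) = 9.3600 / 0.0327 = 286.2385

$286.24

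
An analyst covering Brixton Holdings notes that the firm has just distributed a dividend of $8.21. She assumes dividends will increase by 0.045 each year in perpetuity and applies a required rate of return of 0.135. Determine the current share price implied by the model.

$95.33

Gordon growth model: P₀ = D₁/(r − g). D₁ = 8.21 × (1 + 0.045) = 8.5794.
P₀ = 8.5794 / (0.135 − 0.045) = 8.5794 / 0.09 = 95.3272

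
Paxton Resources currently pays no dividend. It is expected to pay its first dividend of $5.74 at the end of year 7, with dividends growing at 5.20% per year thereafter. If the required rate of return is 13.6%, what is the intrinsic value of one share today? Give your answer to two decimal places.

$31.80

Deferred-dividend DDM. At t=6 the remaining stream is a growing perpetuity with first payment D_7 = 5.74.
V_6 = D_7/(r−g) = 5.74/(0.136−0.052) = 68.3333
P₀ = V_6/(1+r)^6 = 68.3333/(1+0.136)^6 = 31.7953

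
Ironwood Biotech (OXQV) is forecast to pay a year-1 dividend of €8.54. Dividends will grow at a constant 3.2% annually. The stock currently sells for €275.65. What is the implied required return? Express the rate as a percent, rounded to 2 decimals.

6.30%

Rearranging the constant-growth DDM: r = D₁/P₀ + g.
r = 8.5400 / 275.65 + 0.032 = 0.03098 + 0.032 = 0.06298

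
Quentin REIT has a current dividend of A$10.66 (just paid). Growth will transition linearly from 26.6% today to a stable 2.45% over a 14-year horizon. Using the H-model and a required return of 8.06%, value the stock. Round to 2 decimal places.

H-model: P₀ = D₀[(1+g_L) + H(g_S−g_L)]/(r−g_L), with H = 14/2 = 7.
P₀ = 10.66 × [(1+0.0245) + 7×(0.266−0.0245)] / (0.0806−0.0245)
   = 10.66 × 2.7150 / 0.0561 = 515.8984

A$515.90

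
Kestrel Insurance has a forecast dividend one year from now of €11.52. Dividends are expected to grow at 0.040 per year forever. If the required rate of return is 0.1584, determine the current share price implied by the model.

€97.30

Gordon growth model: P₀ = D₁/(r − g), with D₁ = 11.52 given directly.
P₀ = 11.5200 / (0.1584 − 0.04) = 11.5200 / 0.1184 = 97.2973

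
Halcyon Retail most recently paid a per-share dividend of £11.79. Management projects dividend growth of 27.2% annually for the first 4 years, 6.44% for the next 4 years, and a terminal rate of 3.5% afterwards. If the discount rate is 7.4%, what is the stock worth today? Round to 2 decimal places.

Three-stage DDM. Project D₁…D_8; terminal Gordon value at t=8 with g = 0.035; discount at r = 0.074.
D_1 = 14.9969
D_2 = 19.0760
D_3 = 24.2647
D_4 = 30.8647
D_5 = 32.8524
D_6 = 34.9681
D_7 = 37.2200
D_8 = 39.6170
TV_8 = 41.0036/(0.074−0.035) = 1051.3745
P₀ = Σ Dₜ/(1+r)ᵗ + TV_8/(1+r)^8 = 757.9352

£757.94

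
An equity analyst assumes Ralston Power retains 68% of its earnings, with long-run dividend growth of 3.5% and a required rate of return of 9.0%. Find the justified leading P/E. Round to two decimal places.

5.82

Payout ratio b = 1 − 0.68 = 0.32.
Justified leading P/E = b/(r−g) = 0.32/(0.09−0.035) = 5.8182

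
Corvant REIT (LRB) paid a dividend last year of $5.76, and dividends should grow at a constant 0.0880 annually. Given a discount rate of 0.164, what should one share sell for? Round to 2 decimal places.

Gordon growth model: P₀ = D₁/(r − g). D₁ = 5.76 × (1 + 0.088) = 6.2669.
P₀ = 6.2669 / (0.164 − 0.088) = 6.2669 / 0.076 = 82.4589

$82.46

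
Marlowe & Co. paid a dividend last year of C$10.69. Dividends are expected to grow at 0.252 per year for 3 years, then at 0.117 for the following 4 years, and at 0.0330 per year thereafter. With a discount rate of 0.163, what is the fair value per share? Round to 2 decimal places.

C$175.69

Three-stage DDM. Project D₁…D_7; terminal Gordon value at t=7 with g = 0.033; discount at r = 0.163.
D_1 = 13.3839
D_2 = 16.7566
D_3 = 20.9793
D_4 = 23.4339
D_5 = 26.1756
D_6 = 29.2382
D_7 = 32.6590
TV_7 = 33.7368/(0.163−0.033) = 259.5137
P₀ = Σ Dₜ/(1+r)ᵗ + TV_7/(1+r)^7 = 175.6886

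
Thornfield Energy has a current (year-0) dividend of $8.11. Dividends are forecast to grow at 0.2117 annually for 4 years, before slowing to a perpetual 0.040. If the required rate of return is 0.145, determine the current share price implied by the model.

$138.19

Two-stage DDM. Project D₁…D_4 at 0.2117, terminal growth 0.04, discount at r = 0.145.
D_1 = 9.8269
D_2 = 11.9072
D_3 = 14.4280
D_4 = 17.4824
Terminal value at t=4: TV = D_5/(r−g) = 18.1817/(0.145−0.04) = 173.1591
P₀ = 9.8269/(1+0.145)^1 + 11.9072/(1+0.145)^2 + 14.4280/(1+0.145)^3 + 17.4824/(1+0.145)^4 + 173.1591/(1+0.145)^4 = 138.1926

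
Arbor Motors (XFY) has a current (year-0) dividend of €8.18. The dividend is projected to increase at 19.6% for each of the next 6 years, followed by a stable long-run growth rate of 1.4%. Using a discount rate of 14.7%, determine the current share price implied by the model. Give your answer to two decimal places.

€137.12

Two-stage DDM. Project D₁…D_6 at 0.196, terminal growth 0.014, discount at r = 0.147.
D_1 = 9.7833
D_2 = 11.7008
D_3 = 13.9942
D_4 = 16.7370
D_5 = 20.0175
D_6 = 23.9409
Terminal value at t=6: TV = D_7/(r−g) = 24.2761/(0.147−0.014) = 182.5268
P₀ = 9.7833/(1+0.147)^1 + 11.7008/(1+0.147)^2 + 13.9942/(1+0.147)^3 + 16.7370/(1+0.147)^4 + 20.0175/(1+0.147)^5 + 23.9409/(1+0.147)^6 + 182.5268/(1+0.147)^6 = 137.1217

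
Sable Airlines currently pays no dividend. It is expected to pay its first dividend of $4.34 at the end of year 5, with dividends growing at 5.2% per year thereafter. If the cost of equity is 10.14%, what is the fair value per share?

Deferred-dividend DDM. At t=4 the remaining stream is a growing perpetuity with first payment D_5 = 4.34.
V_4 = D_5/(r−g) = 4.34/(0.1014−0.052) = 87.8543
P₀ = V_4/(1+r)^4 = 87.8543/(1+0.1014)^4 = 59.7011

$59.70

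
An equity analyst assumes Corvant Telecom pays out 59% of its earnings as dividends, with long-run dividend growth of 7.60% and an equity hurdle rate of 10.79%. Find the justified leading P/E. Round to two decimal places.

Justified leading P/E = b/(r−g) = 0.59/(0.1079−0.076) = 18.4953

18.50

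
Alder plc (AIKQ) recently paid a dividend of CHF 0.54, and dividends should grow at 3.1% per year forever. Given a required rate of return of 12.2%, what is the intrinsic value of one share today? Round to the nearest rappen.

Gordon growth model: P₀ = D₁/(r − g). D₁ = 0.54 × (1 + 0.031) = 0.5567.
P₀ = 0.5567 / (0.122 − 0.031) = 0.5567 / 0.091 = 6.1180

CHF 6.12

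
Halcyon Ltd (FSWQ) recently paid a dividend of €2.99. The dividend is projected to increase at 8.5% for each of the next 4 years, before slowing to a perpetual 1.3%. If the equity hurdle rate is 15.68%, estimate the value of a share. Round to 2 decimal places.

€26.52

Two-stage DDM. Project D₁…D_4 at 0.085, terminal growth 0.013, discount at r = 0.1568.
D_1 = 3.2442
D_2 = 3.5199
D_3 = 3.8191
D_4 = 4.1437
Terminal value at t=4: TV = D_5/(r−g) = 4.1976/(0.1568−0.013) = 29.1904
P₀ = 3.2442/(1+0.1568)^1 + 3.5199/(1+0.1568)^2 + 3.8191/(1+0.1568)^3 + 4.1437/(1+0.1568)^4 + 29.1904/(1+0.1568)^4 = 26.5166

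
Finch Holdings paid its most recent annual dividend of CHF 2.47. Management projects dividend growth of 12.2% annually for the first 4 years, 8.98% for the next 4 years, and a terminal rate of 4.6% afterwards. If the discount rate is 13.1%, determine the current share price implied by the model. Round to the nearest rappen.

Three-stage DDM. Project D₁…D_8; terminal Gordon value at t=8 with g = 0.046; discount at r = 0.131.
D_1 = 2.7713
D_2 = 3.1094
D_3 = 3.4888
D_4 = 3.9144
D_5 = 4.2659
D_6 = 4.6490
D_7 = 5.0665
D_8 = 5.5215
TV_8 = 5.7755/(0.131−0.046) = 67.9467
P₀ = Σ Dₜ/(1+r)ᵗ + TV_8/(1+r)^8 = 43.7926

CHF 43.79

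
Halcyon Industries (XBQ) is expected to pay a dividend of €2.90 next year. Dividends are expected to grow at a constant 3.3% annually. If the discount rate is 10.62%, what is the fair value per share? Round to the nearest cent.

€39.62

Gordon growth model: P₀ = D₁/(r − g), with D₁ = 2.90 given directly.
P₀ = 2.9000 / (0.1062 − 0.033) = 2.9000 / 0.0732 = 39.6175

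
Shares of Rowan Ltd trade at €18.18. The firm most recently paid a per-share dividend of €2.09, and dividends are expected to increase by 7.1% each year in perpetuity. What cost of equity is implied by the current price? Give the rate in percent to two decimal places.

19.41%

Rearranging the constant-growth DDM: r = D₁/P₀ + g.
D₁ = 2.09 × (1 + 0.071) = 2.2384.
r = 2.2384 / 18.18 + 0.071 = 0.12312 + 0.071 = 0.19412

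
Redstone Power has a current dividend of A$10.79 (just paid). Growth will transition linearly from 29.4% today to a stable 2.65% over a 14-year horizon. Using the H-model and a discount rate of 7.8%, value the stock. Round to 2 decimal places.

H-model: P₀ = D₀[(1+g_L) + H(g_S−g_L)]/(r−g_L), with H = 14/2 = 7.
P₀ = 10.79 × [(1+0.0265) + 7×(0.294−0.0265)] / (0.078−0.0265)
   = 10.79 × 2.8990 / 0.0515 = 607.3827

A$607.38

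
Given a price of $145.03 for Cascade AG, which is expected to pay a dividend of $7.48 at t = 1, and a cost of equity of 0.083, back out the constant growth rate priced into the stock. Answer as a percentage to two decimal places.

3.14%

From P₀ = D₁/(r − g), the implied growth is g = r − D₁/P₀.
g = 0.083 − 7.48/145.03 = 0.083 − 0.05158 = 0.03142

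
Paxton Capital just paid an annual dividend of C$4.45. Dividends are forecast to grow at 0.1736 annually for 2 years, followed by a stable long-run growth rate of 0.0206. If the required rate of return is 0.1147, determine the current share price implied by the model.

C$63.12

Two-stage DDM. Project D₁…D_2 at 0.1736, terminal growth 0.0206, discount at r = 0.1147.
D_1 = 5.2225
D_2 = 6.1291
Terminal value at t=2: TV = D_3/(r−g) = 6.2554/(0.1147−0.0206) = 66.4762
P₀ = 5.2225/(1+0.1147)^1 + 6.1291/(1+0.1147)^2 + 66.4762/(1+0.1147)^2 = 63.1174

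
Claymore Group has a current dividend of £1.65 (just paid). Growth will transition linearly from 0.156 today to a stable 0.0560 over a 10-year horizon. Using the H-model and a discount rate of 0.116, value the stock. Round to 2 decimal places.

H-model: P₀ = D₀[(1+g_L) + H(g_S−g_L)]/(r−g_L), with H = 10/2 = 5.
P₀ = 1.65 × [(1+0.056) + 5×(0.156−0.056)] / (0.116−0.056)
   = 1.65 × 1.5560 / 0.06 = 42.7900

£42.79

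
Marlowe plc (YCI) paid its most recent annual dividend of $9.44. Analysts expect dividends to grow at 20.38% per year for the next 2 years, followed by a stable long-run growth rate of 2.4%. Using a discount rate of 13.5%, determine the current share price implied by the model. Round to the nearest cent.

Two-stage DDM. Project D₁…D_2 at 0.2038, terminal growth 0.024, discount at r = 0.135.
D_1 = 11.3639
D_2 = 13.6798
Terminal value at t=2: TV = D_3/(r−g) = 14.0081/(0.135−0.024) = 126.1995
P₀ = 11.3639/(1+0.135)^1 + 13.6798/(1+0.135)^2 + 126.1995/(1+0.135)^2 = 118.5952

$118.60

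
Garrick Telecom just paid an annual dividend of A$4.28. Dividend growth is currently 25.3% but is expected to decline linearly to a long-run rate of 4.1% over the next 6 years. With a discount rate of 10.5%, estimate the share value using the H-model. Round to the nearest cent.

H-model: P₀ = D₀[(1+g_L) + H(g_S−g_L)]/(r−g_L), with H = 6/2 = 3.
P₀ = 4.28 × [(1+0.041) + 3×(0.253−0.041)] / (0.105−0.041)
   = 4.28 × 1.6770 / 0.064 = 112.1494

A$112.15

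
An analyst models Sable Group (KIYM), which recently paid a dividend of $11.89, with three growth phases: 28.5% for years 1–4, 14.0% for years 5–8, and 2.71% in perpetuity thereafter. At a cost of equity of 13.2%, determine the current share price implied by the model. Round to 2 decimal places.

Three-stage DDM. Project D₁…D_8; terminal Gordon value at t=8 with g = 0.0271; discount at r = 0.132.
D_1 = 15.2786
D_2 = 19.6331
D_3 = 25.2285
D_4 = 32.4186
D_5 = 36.9572
D_6 = 42.1312
D_7 = 48.0296
D_8 = 54.7537
TV_8 = 56.2376/(0.132−0.0271) = 536.1064
P₀ = Σ Dₜ/(1+r)ᵗ + TV_8/(1+r)^8 = 345.1585

$345.16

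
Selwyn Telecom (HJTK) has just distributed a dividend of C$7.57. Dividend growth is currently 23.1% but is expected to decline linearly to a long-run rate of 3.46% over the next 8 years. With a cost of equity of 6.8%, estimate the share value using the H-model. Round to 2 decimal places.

H-model: P₀ = D₀[(1+g_L) + H(g_S−g_L)]/(r−g_L), with H = 8/2 = 4.
P₀ = 7.57 × [(1+0.0346) + 4×(0.231−0.0346)] / (0.068−0.0346)
   = 7.57 × 1.8202 / 0.0334 = 412.5423

C$412.54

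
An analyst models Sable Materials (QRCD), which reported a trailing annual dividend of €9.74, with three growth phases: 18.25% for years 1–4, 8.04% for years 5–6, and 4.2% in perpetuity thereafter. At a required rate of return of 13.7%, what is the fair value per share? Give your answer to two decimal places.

€176.99

Three-stage DDM. Project D₁…D_6; terminal Gordon value at t=6 with g = 0.042; discount at r = 0.137.
D_1 = 11.5176
D_2 = 13.6195
D_3 = 16.1051
D_4 = 19.0442
D_5 = 20.5754
D_6 = 22.2297
TV_6 = 23.1633/(0.137−0.042) = 243.8242
P₀ = Σ Dₜ/(1+r)ᵗ + TV_6/(1+r)^6 = 176.9869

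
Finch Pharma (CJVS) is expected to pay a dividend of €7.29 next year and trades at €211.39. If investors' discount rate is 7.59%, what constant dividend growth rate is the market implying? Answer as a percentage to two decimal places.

From P₀ = D₁/(r − g), the implied growth is g = r − D₁/P₀.
g = 0.0759 − 7.29/211.39 = 0.0759 − 0.03449 = 0.04141

4.14%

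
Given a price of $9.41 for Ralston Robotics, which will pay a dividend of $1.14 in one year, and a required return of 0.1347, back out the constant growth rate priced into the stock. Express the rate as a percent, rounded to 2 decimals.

1.36%

From P₀ = D₁/(r − g), the implied growth is g = r − D₁/P₀.
g = 0.1347 − 1.14/9.41 = 0.1347 − 0.12115 = 0.01355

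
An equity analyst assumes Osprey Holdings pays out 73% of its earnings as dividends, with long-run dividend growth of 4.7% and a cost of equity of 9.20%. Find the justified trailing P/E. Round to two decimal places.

Justified trailing P/E = b(1+g)/(r−g) = 0.73×(1+0.047)/(0.092−0.047) = 16.9847

16.98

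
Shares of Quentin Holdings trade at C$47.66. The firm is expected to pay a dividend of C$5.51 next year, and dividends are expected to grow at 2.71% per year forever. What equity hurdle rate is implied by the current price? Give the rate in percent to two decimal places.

Rearranging the constant-growth DDM: r = D₁/P₀ + g.
r = 5.5100 / 47.66 + 0.0271 = 0.11561 + 0.0271 = 0.14271

14.27%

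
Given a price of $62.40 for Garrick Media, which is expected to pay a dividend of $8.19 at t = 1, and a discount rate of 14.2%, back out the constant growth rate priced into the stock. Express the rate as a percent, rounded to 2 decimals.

1.07%

From P₀ = D₁/(r − g), the implied growth is g = r − D₁/P₀.
g = 0.142 − 8.19/62.40 = 0.142 − 0.13125 = 0.01075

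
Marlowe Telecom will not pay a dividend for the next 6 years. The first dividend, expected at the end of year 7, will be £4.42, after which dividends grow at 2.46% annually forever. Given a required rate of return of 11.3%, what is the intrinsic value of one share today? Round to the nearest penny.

£26.30

Deferred-dividend DDM. At t=6 the remaining stream is a growing perpetuity with first payment D_7 = 4.42.
V_6 = D_7/(r−g) = 4.42/(0.113−0.0246) = 50.0000
P₀ = V_6/(1+r)^6 = 50.0000/(1+0.113)^6 = 26.3026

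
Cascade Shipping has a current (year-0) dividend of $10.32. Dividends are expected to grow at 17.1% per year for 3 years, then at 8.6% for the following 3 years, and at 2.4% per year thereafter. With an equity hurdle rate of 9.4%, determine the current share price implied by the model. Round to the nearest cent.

$254.05

Three-stage DDM. Project D₁…D_6; terminal Gordon value at t=6 with g = 0.024; discount at r = 0.094.
D_1 = 12.0847
D_2 = 14.1512
D_3 = 16.5711
D_4 = 17.9962
D_5 = 19.5438
D_6 = 21.2246
TV_6 = 21.7340/(0.094−0.024) = 310.4858
P₀ = Σ Dₜ/(1+r)ᵗ + TV_6/(1+r)^6 = 254.0499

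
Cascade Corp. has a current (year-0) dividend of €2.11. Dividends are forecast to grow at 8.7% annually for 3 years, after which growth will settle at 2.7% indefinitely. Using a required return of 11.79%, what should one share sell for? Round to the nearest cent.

Two-stage DDM. Project D₁…D_3 at 0.087, terminal growth 0.027, discount at r = 0.1179.
D_1 = 2.2936
D_2 = 2.4931
D_3 = 2.7100
Terminal value at t=3: TV = D_4/(r−g) = 2.7832/(0.1179−0.027) = 30.6181
P₀ = 2.2936/(1+0.1179)^1 + 2.4931/(1+0.1179)^2 + 2.7100/(1+0.1179)^3 + 30.6181/(1+0.1179)^3 = 27.9028

€27.90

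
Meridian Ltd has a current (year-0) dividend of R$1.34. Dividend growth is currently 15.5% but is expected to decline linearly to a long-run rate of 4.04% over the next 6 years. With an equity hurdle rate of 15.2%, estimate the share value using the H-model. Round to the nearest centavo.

H-model: P₀ = D₀[(1+g_L) + H(g_S−g_L)]/(r−g_L), with H = 6/2 = 3.
P₀ = 1.34 × [(1+0.0404) + 3×(0.155−0.0404)] / (0.152−0.0404)
   = 1.34 × 1.3842 / 0.1116 = 16.6203

R$16.62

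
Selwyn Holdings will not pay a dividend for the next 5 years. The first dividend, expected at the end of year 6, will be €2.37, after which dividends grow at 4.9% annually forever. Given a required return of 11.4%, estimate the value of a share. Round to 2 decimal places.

€21.25

Deferred-dividend DDM. At t=5 the remaining stream is a growing perpetuity with first payment D_6 = 2.37.
V_5 = D_6/(r−g) = 2.37/(0.114−0.049) = 36.4615
P₀ = V_5/(1+r)^5 = 36.4615/(1+0.114)^5 = 21.2525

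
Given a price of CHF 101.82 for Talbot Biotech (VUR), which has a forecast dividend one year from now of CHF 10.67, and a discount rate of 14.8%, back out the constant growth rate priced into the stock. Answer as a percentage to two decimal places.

4.32%

From P₀ = D₁/(r − g), the implied growth is g = r − D₁/P₀.
g = 0.148 − 10.67/101.82 = 0.148 − 0.10479 = 0.04321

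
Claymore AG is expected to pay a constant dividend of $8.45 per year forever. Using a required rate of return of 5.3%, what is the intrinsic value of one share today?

$159.43

Zero-growth DDM (perpetuity): P₀ = D/r = 8.45 / 0.053 = 159.4340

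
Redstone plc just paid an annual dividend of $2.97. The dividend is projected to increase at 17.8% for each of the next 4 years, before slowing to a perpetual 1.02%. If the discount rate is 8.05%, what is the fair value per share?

Two-stage DDM. Project D₁…D_4 at 0.178, terminal growth 0.0102, discount at r = 0.0805.
D_1 = 3.4987
D_2 = 4.1214
D_3 = 4.8550
D_4 = 5.7192
Terminal value at t=4: TV = D_5/(r−g) = 5.7776/(0.0805−0.0102) = 82.1844
P₀ = 3.4987/(1+0.0805)^1 + 4.1214/(1+0.0805)^2 + 4.8550/(1+0.0805)^3 + 5.7192/(1+0.0805)^4 + 82.1844/(1+0.0805)^4 = 75.1092

$75.11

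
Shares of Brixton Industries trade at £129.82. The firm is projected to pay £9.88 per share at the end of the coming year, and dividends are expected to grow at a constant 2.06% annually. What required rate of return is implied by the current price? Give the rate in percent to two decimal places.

9.67%

Rearranging the constant-growth DDM: r = D₁/P₀ + g.
r = 9.8800 / 129.82 + 0.0206 = 0.07611 + 0.0206 = 0.09671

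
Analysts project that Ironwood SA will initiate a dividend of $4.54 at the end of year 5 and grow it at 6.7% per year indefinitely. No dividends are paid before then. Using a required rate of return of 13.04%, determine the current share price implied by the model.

Deferred-dividend DDM. At t=4 the remaining stream is a growing perpetuity with first payment D_5 = 4.54.
V_4 = D_5/(r−g) = 4.54/(0.1304−0.067) = 71.6088
P₀ = V_4/(1+r)^4 = 71.6088/(1+0.1304)^4 = 43.8569

$43.86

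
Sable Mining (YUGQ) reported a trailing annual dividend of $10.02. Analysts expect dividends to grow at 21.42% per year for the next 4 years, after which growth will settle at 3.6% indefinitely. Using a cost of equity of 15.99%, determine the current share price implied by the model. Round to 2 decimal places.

$145.60

Two-stage DDM. Project D₁…D_4 at 0.2142, terminal growth 0.036, discount at r = 0.1599.
D_1 = 12.1663
D_2 = 14.7723
D_3 = 17.9365
D_4 = 21.7785
Terminal value at t=4: TV = D_5/(r−g) = 22.5626/(0.1599−0.036) = 182.1030
P₀ = 12.1663/(1+0.1599)^1 + 14.7723/(1+0.1599)^2 + 17.9365/(1+0.1599)^3 + 21.7785/(1+0.1599)^4 + 182.1030/(1+0.1599)^4 = 145.6041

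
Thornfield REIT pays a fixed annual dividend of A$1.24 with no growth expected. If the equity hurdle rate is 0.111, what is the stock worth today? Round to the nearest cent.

A$11.17

Zero-growth DDM (perpetuity): P₀ = D/r = 1.24 / 0.111 = 11.1712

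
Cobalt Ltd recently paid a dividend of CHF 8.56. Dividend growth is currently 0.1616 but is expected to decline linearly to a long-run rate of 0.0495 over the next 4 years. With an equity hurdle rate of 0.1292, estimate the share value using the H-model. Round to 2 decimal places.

CHF 136.80

H-model: P₀ = D₀[(1+g_L) + H(g_S−g_L)]/(r−g_L), with H = 4/2 = 2.
P₀ = 8.56 × [(1+0.0495) + 2×(0.1616−0.0495)] / (0.1292−0.0495)
   = 8.56 × 1.2737 / 0.0797 = 136.7989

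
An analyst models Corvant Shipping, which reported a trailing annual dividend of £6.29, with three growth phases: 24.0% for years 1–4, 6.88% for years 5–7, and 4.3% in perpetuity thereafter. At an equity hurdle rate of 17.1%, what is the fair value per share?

Three-stage DDM. Project D₁…D_7; terminal Gordon value at t=7 with g = 0.043; discount at r = 0.171.
D_1 = 7.7996
D_2 = 9.6715
D_3 = 11.9927
D_4 = 14.8709
D_5 = 15.8940
D_6 = 16.9875
D_7 = 18.1563
TV_7 = 18.9370/(0.171−0.043) = 147.9453
P₀ = Σ Dₜ/(1+r)ᵗ + TV_7/(1+r)^7 = 97.9126

£97.91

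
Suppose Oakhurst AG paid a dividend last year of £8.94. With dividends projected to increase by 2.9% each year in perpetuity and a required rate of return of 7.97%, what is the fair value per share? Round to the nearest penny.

Gordon growth model: P₀ = D₁/(r − g). D₁ = 8.94 × (1 + 0.029) = 9.1993.
P₀ = 9.1993 / (0.0797 − 0.029) = 9.1993 / 0.0507 = 181.4450

£181.44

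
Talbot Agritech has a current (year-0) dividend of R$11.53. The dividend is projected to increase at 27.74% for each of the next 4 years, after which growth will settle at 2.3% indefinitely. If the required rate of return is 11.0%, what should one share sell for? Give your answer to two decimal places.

Two-stage DDM. Project D₁…D_4 at 0.2774, terminal growth 0.023, discount at r = 0.11.
D_1 = 14.7284
D_2 = 18.8141
D_3 = 24.0331
D_4 = 30.6999
Terminal value at t=4: TV = D_5/(r−g) = 31.4060/(0.11−0.023) = 360.9885
P₀ = 14.7284/(1+0.11)^1 + 18.8141/(1+0.11)^2 + 24.0331/(1+0.11)^3 + 30.6999/(1+0.11)^4 + 360.9885/(1+0.11)^4 = 304.1289

R$304.13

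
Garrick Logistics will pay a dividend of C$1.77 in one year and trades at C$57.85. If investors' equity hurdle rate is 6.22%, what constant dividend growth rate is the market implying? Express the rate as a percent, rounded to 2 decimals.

From P₀ = D₁/(r − g), the implied growth is g = r − D₁/P₀.
g = 0.0622 − 1.77/57.85 = 0.0622 − 0.03060 = 0.03160

3.16%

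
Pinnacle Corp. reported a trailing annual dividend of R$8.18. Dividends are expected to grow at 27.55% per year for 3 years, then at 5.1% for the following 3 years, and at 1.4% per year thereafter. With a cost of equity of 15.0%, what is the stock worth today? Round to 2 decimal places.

R$121.86

Three-stage DDM. Project D₁…D_6; terminal Gordon value at t=6 with g = 0.014; discount at r = 0.15.
D_1 = 10.4336
D_2 = 13.3080
D_3 = 16.9744
D_4 = 17.8401
D_5 = 18.7500
D_6 = 19.7062
TV_6 = 19.9821/(0.15−0.014) = 146.9271
P₀ = Σ Dₜ/(1+r)ᵗ + TV_6/(1+r)^6 = 121.8588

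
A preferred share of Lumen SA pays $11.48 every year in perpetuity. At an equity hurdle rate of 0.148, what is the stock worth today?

$77.57

Zero-growth DDM (perpetuity): P₀ = D/r = 11.48 / 0.148 = 77.5676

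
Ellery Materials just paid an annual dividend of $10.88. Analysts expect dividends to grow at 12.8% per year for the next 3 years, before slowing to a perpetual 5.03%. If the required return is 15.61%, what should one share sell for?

Two-stage DDM. Project D₁…D_3 at 0.128, terminal growth 0.0503, discount at r = 0.1561.
D_1 = 12.2726
D_2 = 13.8435
D_3 = 15.6155
Terminal value at t=3: TV = D_4/(r−g) = 16.4010/(0.1561−0.0503) = 155.0186
P₀ = 12.2726/(1+0.1561)^1 + 13.8435/(1+0.1561)^2 + 15.6155/(1+0.1561)^3 + 155.0186/(1+0.1561)^3 = 131.4012

$131.40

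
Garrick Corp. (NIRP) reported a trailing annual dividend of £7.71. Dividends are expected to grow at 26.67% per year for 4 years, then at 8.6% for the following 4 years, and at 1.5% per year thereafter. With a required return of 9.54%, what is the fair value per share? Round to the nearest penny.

£267.06

Three-stage DDM. Project D₁…D_8; terminal Gordon value at t=8 with g = 0.015; discount at r = 0.0954.
D_1 = 9.7663
D_2 = 12.3709
D_3 = 15.6702
D_4 = 19.8495
D_5 = 21.5566
D_6 = 23.4104
D_7 = 25.4237
D_8 = 27.6101
TV_8 = 28.0243/(0.0954−0.015) = 348.5610
P₀ = Σ Dₜ/(1+r)ᵗ + TV_8/(1+r)^8 = 267.0581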